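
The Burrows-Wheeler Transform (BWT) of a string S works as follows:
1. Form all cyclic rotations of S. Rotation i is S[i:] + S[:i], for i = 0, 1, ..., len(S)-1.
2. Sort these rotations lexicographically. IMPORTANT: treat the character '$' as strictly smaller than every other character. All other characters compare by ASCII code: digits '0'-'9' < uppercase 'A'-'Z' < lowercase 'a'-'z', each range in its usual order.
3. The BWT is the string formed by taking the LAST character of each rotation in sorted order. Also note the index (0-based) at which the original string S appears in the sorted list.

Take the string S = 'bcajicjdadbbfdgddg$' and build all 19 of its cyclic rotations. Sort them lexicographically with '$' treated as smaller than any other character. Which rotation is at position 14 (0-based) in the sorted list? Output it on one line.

Answer: g$bcajicjdadbbfdgdd

Derivation:
All 19 rotations (rotation i = S[i:]+S[:i]):
  rot[0] = bcajicjdadbbfdgddg$
  rot[1] = cajicjdadbbfdgddg$b
  rot[2] = ajicjdadbbfdgddg$bc
  rot[3] = jicjdadbbfdgddg$bca
  rot[4] = icjdadbbfdgddg$bcaj
  rot[5] = cjdadbbfdgddg$bcaji
  rot[6] = jdadbbfdgddg$bcajic
  rot[7] = dadbbfdgddg$bcajicj
  rot[8] = adbbfdgddg$bcajicjd
  rot[9] = dbbfdgddg$bcajicjda
  rot[10] = bbfdgddg$bcajicjdad
  rot[11] = bfdgddg$bcajicjdadb
  rot[12] = fdgddg$bcajicjdadbb
  rot[13] = dgddg$bcajicjdadbbf
  rot[14] = gddg$bcajicjdadbbfd
  rot[15] = ddg$bcajicjdadbbfdg
  rot[16] = dg$bcajicjdadbbfdgd
  rot[17] = g$bcajicjdadbbfdgdd
  rot[18] = $bcajicjdadbbfdgddg
Sorted (with $ < everything):
  sorted[0] = $bcajicjdadbbfdgddg
  sorted[1] = adbbfdgddg$bcajicjd
  sorted[2] = ajicjdadbbfdgddg$bc
  sorted[3] = bbfdgddg$bcajicjdad
  sorted[4] = bcajicjdadbbfdgddg$
  sorted[5] = bfdgddg$bcajicjdadb
  sorted[6] = cajicjdadbbfdgddg$b
  sorted[7] = cjdadbbfdgddg$bcaji
  sorted[8] = dadbbfdgddg$bcajicj
  sorted[9] = dbbfdgddg$bcajicjda
  sorted[10] = ddg$bcajicjdadbbfdg
  sorted[11] = dg$bcajicjdadbbfdgd
  sorted[12] = dgddg$bcajicjdadbbf
  sorted[13] = fdgddg$bcajicjdadbb
  sorted[14] = g$bcajicjdadbbfdgdd
  sorted[15] = gddg$bcajicjdadbbfd
  sorted[16] = icjdadbbfdgddg$bcaj
  sorted[17] = jdadbbfdgddg$bcajic
  sorted[18] = jicjdadbbfdgddg$bca
sorted[14] = g$bcajicjdadbbfdgdd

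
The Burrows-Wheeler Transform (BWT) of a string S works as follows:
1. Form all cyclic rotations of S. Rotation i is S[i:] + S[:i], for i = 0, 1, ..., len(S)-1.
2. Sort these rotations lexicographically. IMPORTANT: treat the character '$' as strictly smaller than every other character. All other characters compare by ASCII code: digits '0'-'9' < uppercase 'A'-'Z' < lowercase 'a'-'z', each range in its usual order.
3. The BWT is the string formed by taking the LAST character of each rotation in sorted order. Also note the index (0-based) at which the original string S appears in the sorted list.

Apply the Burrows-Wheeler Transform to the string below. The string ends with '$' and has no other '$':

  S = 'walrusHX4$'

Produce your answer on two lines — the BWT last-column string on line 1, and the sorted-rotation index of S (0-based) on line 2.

All 10 rotations (rotation i = S[i:]+S[:i]):
  rot[0] = walrusHX4$
  rot[1] = alrusHX4$w
  rot[2] = lrusHX4$wa
  rot[3] = rusHX4$wal
  rot[4] = usHX4$walr
  rot[5] = sHX4$walru
  rot[6] = HX4$walrus
  rot[7] = X4$walrusH
  rot[8] = 4$walrusHX
  rot[9] = $walrusHX4
Sorted (with $ < everything):
  sorted[0] = $walrusHX4  (last char: '4')
  sorted[1] = 4$walrusHX  (last char: 'X')
  sorted[2] = HX4$walrus  (last char: 's')
  sorted[3] = X4$walrusH  (last char: 'H')
  sorted[4] = alrusHX4$w  (last char: 'w')
  sorted[5] = lrusHX4$wa  (last char: 'a')
  sorted[6] = rusHX4$wal  (last char: 'l')
  sorted[7] = sHX4$walru  (last char: 'u')
  sorted[8] = usHX4$walr  (last char: 'r')
  sorted[9] = walrusHX4$  (last char: '$')
Last column: 4XsHwalur$
Original string S is at sorted index 9

Answer: 4XsHwalur$
9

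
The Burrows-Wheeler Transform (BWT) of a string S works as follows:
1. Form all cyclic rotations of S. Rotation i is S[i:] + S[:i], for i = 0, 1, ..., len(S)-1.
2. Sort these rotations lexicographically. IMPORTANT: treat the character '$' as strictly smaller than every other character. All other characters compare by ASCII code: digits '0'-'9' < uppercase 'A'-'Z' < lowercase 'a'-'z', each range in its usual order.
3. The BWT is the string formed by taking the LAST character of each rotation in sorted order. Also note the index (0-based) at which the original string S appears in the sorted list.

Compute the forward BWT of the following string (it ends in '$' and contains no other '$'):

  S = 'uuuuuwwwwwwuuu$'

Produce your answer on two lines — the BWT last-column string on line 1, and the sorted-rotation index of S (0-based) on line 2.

Answer: uuuw$uuuuwwwwwu
4

Derivation:
All 15 rotations (rotation i = S[i:]+S[:i]):
  rot[0] = uuuuuwwwwwwuuu$
  rot[1] = uuuuwwwwwwuuu$u
  rot[2] = uuuwwwwwwuuu$uu
  rot[3] = uuwwwwwwuuu$uuu
  rot[4] = uwwwwwwuuu$uuuu
  rot[5] = wwwwwwuuu$uuuuu
  rot[6] = wwwwwuuu$uuuuuw
  rot[7] = wwwwuuu$uuuuuww
  rot[8] = wwwuuu$uuuuuwww
  rot[9] = wwuuu$uuuuuwwww
  rot[10] = wuuu$uuuuuwwwww
  rot[11] = uuu$uuuuuwwwwww
  rot[12] = uu$uuuuuwwwwwwu
  rot[13] = u$uuuuuwwwwwwuu
  rot[14] = $uuuuuwwwwwwuuu
Sorted (with $ < everything):
  sorted[0] = $uuuuuwwwwwwuuu  (last char: 'u')
  sorted[1] = u$uuuuuwwwwwwuu  (last char: 'u')
  sorted[2] = uu$uuuuuwwwwwwu  (last char: 'u')
  sorted[3] = uuu$uuuuuwwwwww  (last char: 'w')
  sorted[4] = uuuuuwwwwwwuuu$  (last char: '$')
  sorted[5] = uuuuwwwwwwuuu$u  (last char: 'u')
  sorted[6] = uuuwwwwwwuuu$uu  (last char: 'u')
  sorted[7] = uuwwwwwwuuu$uuu  (last char: 'u')
  sorted[8] = uwwwwwwuuu$uuuu  (last char: 'u')
  sorted[9] = wuuu$uuuuuwwwww  (last char: 'w')
  sorted[10] = wwuuu$uuuuuwwww  (last char: 'w')
  sorted[11] = wwwuuu$uuuuuwww  (last char: 'w')
  sorted[12] = wwwwuuu$uuuuuww  (last char: 'w')
  sorted[13] = wwwwwuuu$uuuuuw  (last char: 'w')
  sorted[14] = wwwwwwuuu$uuuuu  (last char: 'u')
Last column: uuuw$uuuuwwwwwu
Original string S is at sorted index 4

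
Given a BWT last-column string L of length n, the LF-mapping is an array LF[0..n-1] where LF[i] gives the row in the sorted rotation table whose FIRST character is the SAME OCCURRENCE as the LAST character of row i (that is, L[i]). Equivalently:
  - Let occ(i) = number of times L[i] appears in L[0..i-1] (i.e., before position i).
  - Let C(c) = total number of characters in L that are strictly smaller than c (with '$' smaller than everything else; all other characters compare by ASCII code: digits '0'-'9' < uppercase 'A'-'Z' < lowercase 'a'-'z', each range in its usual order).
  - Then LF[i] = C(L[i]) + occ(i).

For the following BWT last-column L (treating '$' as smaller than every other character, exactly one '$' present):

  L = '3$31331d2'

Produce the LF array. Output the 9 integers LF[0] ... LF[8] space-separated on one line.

Answer: 4 0 5 1 6 7 2 8 3

Derivation:
Char counts: '$':1, '1':2, '2':1, '3':4, 'd':1
C (first-col start): C('$')=0, C('1')=1, C('2')=3, C('3')=4, C('d')=8
L[0]='3': occ=0, LF[0]=C('3')+0=4+0=4
L[1]='$': occ=0, LF[1]=C('$')+0=0+0=0
L[2]='3': occ=1, LF[2]=C('3')+1=4+1=5
L[3]='1': occ=0, LF[3]=C('1')+0=1+0=1
L[4]='3': occ=2, LF[4]=C('3')+2=4+2=6
L[5]='3': occ=3, LF[5]=C('3')+3=4+3=7
L[6]='1': occ=1, LF[6]=C('1')+1=1+1=2
L[7]='d': occ=0, LF[7]=C('d')+0=8+0=8
L[8]='2': occ=0, LF[8]=C('2')+0=3+0=3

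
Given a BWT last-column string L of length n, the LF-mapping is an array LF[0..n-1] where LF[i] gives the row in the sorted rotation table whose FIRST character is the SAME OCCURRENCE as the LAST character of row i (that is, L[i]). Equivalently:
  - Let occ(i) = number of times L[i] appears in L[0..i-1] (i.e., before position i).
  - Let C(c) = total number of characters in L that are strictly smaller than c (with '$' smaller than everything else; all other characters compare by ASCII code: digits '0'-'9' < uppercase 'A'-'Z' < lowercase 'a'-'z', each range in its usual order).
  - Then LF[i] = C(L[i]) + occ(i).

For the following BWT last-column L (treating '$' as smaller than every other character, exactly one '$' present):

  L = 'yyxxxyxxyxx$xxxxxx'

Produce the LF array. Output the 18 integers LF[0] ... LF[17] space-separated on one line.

Char counts: '$':1, 'x':13, 'y':4
C (first-col start): C('$')=0, C('x')=1, C('y')=14
L[0]='y': occ=0, LF[0]=C('y')+0=14+0=14
L[1]='y': occ=1, LF[1]=C('y')+1=14+1=15
L[2]='x': occ=0, LF[2]=C('x')+0=1+0=1
L[3]='x': occ=1, LF[3]=C('x')+1=1+1=2
L[4]='x': occ=2, LF[4]=C('x')+2=1+2=3
L[5]='y': occ=2, LF[5]=C('y')+2=14+2=16
L[6]='x': occ=3, LF[6]=C('x')+3=1+3=4
L[7]='x': occ=4, LF[7]=C('x')+4=1+4=5
L[8]='y': occ=3, LF[8]=C('y')+3=14+3=17
L[9]='x': occ=5, LF[9]=C('x')+5=1+5=6
L[10]='x': occ=6, LF[10]=C('x')+6=1+6=7
L[11]='$': occ=0, LF[11]=C('$')+0=0+0=0
L[12]='x': occ=7, LF[12]=C('x')+7=1+7=8
L[13]='x': occ=8, LF[13]=C('x')+8=1+8=9
L[14]='x': occ=9, LF[14]=C('x')+9=1+9=10
L[15]='x': occ=10, LF[15]=C('x')+10=1+10=11
L[16]='x': occ=11, LF[16]=C('x')+11=1+11=12
L[17]='x': occ=12, LF[17]=C('x')+12=1+12=13

Answer: 14 15 1 2 3 16 4 5 17 6 7 0 8 9 10 11 12 13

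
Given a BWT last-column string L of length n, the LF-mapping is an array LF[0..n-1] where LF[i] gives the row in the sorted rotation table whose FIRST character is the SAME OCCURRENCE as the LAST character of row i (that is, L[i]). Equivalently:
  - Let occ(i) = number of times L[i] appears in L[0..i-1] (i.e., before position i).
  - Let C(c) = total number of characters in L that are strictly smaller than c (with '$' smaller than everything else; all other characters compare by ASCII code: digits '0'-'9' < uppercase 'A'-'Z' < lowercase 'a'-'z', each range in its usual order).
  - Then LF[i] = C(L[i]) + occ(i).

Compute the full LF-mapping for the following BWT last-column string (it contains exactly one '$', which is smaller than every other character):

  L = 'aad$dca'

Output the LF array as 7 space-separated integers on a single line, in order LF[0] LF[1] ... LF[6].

Char counts: '$':1, 'a':3, 'c':1, 'd':2
C (first-col start): C('$')=0, C('a')=1, C('c')=4, C('d')=5
L[0]='a': occ=0, LF[0]=C('a')+0=1+0=1
L[1]='a': occ=1, LF[1]=C('a')+1=1+1=2
L[2]='d': occ=0, LF[2]=C('d')+0=5+0=5
L[3]='$': occ=0, LF[3]=C('$')+0=0+0=0
L[4]='d': occ=1, LF[4]=C('d')+1=5+1=6
L[5]='c': occ=0, LF[5]=C('c')+0=4+0=4
L[6]='a': occ=2, LF[6]=C('a')+2=1+2=3

Answer: 1 2 5 0 6 4 3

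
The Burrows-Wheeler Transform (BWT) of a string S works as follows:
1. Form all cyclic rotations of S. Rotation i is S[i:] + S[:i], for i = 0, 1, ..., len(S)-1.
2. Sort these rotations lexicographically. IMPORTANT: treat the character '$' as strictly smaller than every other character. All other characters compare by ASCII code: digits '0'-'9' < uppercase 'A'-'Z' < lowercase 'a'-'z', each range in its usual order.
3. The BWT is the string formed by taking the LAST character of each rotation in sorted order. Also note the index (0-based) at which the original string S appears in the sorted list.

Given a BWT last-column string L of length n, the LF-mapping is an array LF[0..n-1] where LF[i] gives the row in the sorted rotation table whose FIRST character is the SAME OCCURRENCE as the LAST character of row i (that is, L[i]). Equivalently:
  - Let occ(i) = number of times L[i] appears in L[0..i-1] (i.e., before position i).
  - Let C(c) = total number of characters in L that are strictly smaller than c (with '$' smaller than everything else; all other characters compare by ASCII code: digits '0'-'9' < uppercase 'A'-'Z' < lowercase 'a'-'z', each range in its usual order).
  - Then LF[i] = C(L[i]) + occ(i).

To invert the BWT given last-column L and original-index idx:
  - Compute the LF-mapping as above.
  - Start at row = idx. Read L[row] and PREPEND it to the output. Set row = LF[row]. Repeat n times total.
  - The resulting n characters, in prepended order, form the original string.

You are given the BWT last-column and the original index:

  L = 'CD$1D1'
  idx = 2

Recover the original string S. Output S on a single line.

LF mapping: 3 4 0 1 5 2
Walk LF starting at row 2, prepending L[row]:
  step 1: row=2, L[2]='$', prepend. Next row=LF[2]=0
  step 2: row=0, L[0]='C', prepend. Next row=LF[0]=3
  step 3: row=3, L[3]='1', prepend. Next row=LF[3]=1
  step 4: row=1, L[1]='D', prepend. Next row=LF[1]=4
  step 5: row=4, L[4]='D', prepend. Next row=LF[4]=5
  step 6: row=5, L[5]='1', prepend. Next row=LF[5]=2
Reversed output: 1DD1C$

Answer: 1DD1C$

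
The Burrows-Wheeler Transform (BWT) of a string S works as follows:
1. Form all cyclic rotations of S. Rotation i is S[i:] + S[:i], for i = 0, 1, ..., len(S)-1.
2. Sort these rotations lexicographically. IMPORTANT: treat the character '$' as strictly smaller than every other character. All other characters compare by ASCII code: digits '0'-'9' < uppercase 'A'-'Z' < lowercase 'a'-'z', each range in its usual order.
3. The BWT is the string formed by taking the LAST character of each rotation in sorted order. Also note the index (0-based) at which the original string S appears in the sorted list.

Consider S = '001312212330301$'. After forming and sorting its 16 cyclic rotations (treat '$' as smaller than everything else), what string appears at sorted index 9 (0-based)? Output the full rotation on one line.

All 16 rotations (rotation i = S[i:]+S[:i]):
  rot[0] = 001312212330301$
  rot[1] = 01312212330301$0
  rot[2] = 1312212330301$00
  rot[3] = 312212330301$001
  rot[4] = 12212330301$0013
  rot[5] = 2212330301$00131
  rot[6] = 212330301$001312
  rot[7] = 12330301$0013122
  rot[8] = 2330301$00131221
  rot[9] = 330301$001312212
  rot[10] = 30301$0013122123
  rot[11] = 0301$00131221233
  rot[12] = 301$001312212330
  rot[13] = 01$0013122123303
  rot[14] = 1$00131221233030
  rot[15] = $001312212330301
Sorted (with $ < everything):
  sorted[0] = $001312212330301
  sorted[1] = 001312212330301$
  sorted[2] = 01$0013122123303
  sorted[3] = 01312212330301$0
  sorted[4] = 0301$00131221233
  sorted[5] = 1$00131221233030
  sorted[6] = 12212330301$0013
  sorted[7] = 12330301$0013122
  sorted[8] = 1312212330301$00
  sorted[9] = 212330301$001312
  sorted[10] = 2212330301$00131
  sorted[11] = 2330301$00131221
  sorted[12] = 301$001312212330
  sorted[13] = 30301$0013122123
  sorted[14] = 312212330301$001
  sorted[15] = 330301$001312212
sorted[9] = 212330301$001312

Answer: 212330301$001312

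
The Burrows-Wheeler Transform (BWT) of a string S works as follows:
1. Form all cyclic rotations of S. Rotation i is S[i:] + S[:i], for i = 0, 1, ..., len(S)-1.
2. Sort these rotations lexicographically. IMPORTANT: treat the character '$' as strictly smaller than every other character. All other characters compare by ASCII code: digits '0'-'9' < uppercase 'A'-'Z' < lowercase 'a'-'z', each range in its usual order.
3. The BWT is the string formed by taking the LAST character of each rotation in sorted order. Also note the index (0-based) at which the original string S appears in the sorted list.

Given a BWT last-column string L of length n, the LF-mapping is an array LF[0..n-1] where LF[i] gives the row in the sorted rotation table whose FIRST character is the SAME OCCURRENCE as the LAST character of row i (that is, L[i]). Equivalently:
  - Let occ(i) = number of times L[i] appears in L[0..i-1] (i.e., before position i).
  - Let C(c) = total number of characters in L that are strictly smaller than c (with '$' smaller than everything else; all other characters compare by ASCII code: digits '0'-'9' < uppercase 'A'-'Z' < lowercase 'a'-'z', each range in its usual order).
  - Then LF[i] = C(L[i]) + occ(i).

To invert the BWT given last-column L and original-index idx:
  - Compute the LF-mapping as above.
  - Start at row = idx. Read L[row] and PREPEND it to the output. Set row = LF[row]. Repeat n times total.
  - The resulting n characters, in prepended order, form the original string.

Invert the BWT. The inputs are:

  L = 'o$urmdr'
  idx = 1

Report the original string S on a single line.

LF mapping: 3 0 6 4 2 1 5
Walk LF starting at row 1, prepending L[row]:
  step 1: row=1, L[1]='$', prepend. Next row=LF[1]=0
  step 2: row=0, L[0]='o', prepend. Next row=LF[0]=3
  step 3: row=3, L[3]='r', prepend. Next row=LF[3]=4
  step 4: row=4, L[4]='m', prepend. Next row=LF[4]=2
  step 5: row=2, L[2]='u', prepend. Next row=LF[2]=6
  step 6: row=6, L[6]='r', prepend. Next row=LF[6]=5
  step 7: row=5, L[5]='d', prepend. Next row=LF[5]=1
Reversed output: drumro$

Answer: drumro$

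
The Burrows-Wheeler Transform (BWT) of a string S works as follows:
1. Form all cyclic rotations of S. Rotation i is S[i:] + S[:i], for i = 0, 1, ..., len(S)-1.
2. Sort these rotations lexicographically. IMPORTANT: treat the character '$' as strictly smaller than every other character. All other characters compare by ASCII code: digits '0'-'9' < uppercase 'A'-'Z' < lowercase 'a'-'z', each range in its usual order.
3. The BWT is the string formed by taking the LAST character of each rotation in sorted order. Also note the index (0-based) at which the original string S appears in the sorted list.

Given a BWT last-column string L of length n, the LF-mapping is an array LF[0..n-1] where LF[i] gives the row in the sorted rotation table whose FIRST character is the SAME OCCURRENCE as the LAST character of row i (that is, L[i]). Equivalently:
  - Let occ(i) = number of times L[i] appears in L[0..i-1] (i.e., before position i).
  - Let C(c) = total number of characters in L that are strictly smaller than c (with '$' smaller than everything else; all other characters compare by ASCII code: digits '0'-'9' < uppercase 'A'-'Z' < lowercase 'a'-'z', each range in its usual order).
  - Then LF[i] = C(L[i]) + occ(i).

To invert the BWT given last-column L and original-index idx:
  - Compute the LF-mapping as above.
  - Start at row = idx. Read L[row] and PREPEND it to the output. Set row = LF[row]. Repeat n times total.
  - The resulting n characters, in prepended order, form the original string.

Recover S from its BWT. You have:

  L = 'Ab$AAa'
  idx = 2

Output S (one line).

Answer: AAabA$

Derivation:
LF mapping: 1 5 0 2 3 4
Walk LF starting at row 2, prepending L[row]:
  step 1: row=2, L[2]='$', prepend. Next row=LF[2]=0
  step 2: row=0, L[0]='A', prepend. Next row=LF[0]=1
  step 3: row=1, L[1]='b', prepend. Next row=LF[1]=5
  step 4: row=5, L[5]='a', prepend. Next row=LF[5]=4
  step 5: row=4, L[4]='A', prepend. Next row=LF[4]=3
  step 6: row=3, L[3]='A', prepend. Next row=LF[3]=2
Reversed output: AAabA$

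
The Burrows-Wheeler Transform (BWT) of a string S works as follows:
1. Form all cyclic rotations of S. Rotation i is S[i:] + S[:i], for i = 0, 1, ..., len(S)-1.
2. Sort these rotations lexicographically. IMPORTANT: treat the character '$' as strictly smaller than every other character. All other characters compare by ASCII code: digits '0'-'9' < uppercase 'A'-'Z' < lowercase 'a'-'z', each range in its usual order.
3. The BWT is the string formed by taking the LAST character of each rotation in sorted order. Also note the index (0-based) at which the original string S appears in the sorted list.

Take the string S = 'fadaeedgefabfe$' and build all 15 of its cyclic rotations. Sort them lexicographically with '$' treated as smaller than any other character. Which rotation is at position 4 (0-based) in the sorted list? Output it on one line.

All 15 rotations (rotation i = S[i:]+S[:i]):
  rot[0] = fadaeedgefabfe$
  rot[1] = adaeedgefabfe$f
  rot[2] = daeedgefabfe$fa
  rot[3] = aeedgefabfe$fad
  rot[4] = eedgefabfe$fada
  rot[5] = edgefabfe$fadae
  rot[6] = dgefabfe$fadaee
  rot[7] = gefabfe$fadaeed
  rot[8] = efabfe$fadaeedg
  rot[9] = fabfe$fadaeedge
  rot[10] = abfe$fadaeedgef
  rot[11] = bfe$fadaeedgefa
  rot[12] = fe$fadaeedgefab
  rot[13] = e$fadaeedgefabf
  rot[14] = $fadaeedgefabfe
Sorted (with $ < everything):
  sorted[0] = $fadaeedgefabfe
  sorted[1] = abfe$fadaeedgef
  sorted[2] = adaeedgefabfe$f
  sorted[3] = aeedgefabfe$fad
  sorted[4] = bfe$fadaeedgefa
  sorted[5] = daeedgefabfe$fa
  sorted[6] = dgefabfe$fadaee
  sorted[7] = e$fadaeedgefabf
  sorted[8] = edgefabfe$fadae
  sorted[9] = eedgefabfe$fada
  sorted[10] = efabfe$fadaeedg
  sorted[11] = fabfe$fadaeedge
  sorted[12] = fadaeedgefabfe$
  sorted[13] = fe$fadaeedgefab
  sorted[14] = gefabfe$fadaeed
sorted[4] = bfe$fadaeedgefa

Answer: bfe$fadaeedgefa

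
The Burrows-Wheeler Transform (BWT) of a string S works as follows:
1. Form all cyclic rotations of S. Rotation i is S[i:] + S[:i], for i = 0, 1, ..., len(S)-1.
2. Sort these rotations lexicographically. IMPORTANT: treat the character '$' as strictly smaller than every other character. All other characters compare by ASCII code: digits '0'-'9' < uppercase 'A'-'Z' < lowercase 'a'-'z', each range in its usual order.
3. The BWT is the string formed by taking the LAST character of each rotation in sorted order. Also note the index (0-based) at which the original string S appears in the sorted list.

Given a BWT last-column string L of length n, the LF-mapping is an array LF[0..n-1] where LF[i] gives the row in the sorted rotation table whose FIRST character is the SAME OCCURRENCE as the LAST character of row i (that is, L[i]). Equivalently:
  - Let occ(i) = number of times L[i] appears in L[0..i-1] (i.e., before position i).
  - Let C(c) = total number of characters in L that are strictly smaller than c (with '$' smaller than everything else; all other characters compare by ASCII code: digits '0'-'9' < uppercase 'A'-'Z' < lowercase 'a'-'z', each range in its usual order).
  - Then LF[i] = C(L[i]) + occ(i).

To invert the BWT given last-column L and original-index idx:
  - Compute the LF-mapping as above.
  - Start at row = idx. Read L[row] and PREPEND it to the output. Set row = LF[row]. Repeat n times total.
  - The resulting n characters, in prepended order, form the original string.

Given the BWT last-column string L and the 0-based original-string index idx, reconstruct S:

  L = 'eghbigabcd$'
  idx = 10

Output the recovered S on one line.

Answer: icgdhbbgae$

Derivation:
LF mapping: 6 7 9 2 10 8 1 3 4 5 0
Walk LF starting at row 10, prepending L[row]:
  step 1: row=10, L[10]='$', prepend. Next row=LF[10]=0
  step 2: row=0, L[0]='e', prepend. Next row=LF[0]=6
  step 3: row=6, L[6]='a', prepend. Next row=LF[6]=1
  step 4: row=1, L[1]='g', prepend. Next row=LF[1]=7
  step 5: row=7, L[7]='b', prepend. Next row=LF[7]=3
  step 6: row=3, L[3]='b', prepend. Next row=LF[3]=2
  step 7: row=2, L[2]='h', prepend. Next row=LF[2]=9
  step 8: row=9, L[9]='d', prepend. Next row=LF[9]=5
  step 9: row=5, L[5]='g', prepend. Next row=LF[5]=8
  step 10: row=8, L[8]='c', prepend. Next row=LF[8]=4
  step 11: row=4, L[4]='i', prepend. Next row=LF[4]=10
Reversed output: icgdhbbgae$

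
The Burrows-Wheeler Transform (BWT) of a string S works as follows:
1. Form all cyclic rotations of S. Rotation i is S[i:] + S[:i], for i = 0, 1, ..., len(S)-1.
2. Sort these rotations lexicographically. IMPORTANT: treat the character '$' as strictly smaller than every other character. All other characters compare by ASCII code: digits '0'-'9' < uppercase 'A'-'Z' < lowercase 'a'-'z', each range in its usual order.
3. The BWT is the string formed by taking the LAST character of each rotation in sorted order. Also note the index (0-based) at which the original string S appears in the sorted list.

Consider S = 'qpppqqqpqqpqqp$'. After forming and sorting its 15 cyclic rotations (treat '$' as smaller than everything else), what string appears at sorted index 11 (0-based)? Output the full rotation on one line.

All 15 rotations (rotation i = S[i:]+S[:i]):
  rot[0] = qpppqqqpqqpqqp$
  rot[1] = pppqqqpqqpqqp$q
  rot[2] = ppqqqpqqpqqp$qp
  rot[3] = pqqqpqqpqqp$qpp
  rot[4] = qqqpqqpqqp$qppp
  rot[5] = qqpqqpqqp$qpppq
  rot[6] = qpqqpqqp$qpppqq
  rot[7] = pqqpqqp$qpppqqq
  rot[8] = qqpqqp$qpppqqqp
  rot[9] = qpqqp$qpppqqqpq
  rot[10] = pqqp$qpppqqqpqq
  rot[11] = qqp$qpppqqqpqqp
  rot[12] = qp$qpppqqqpqqpq
  rot[13] = p$qpppqqqpqqpqq
  rot[14] = $qpppqqqpqqpqqp
Sorted (with $ < everything):
  sorted[0] = $qpppqqqpqqpqqp
  sorted[1] = p$qpppqqqpqqpqq
  sorted[2] = pppqqqpqqpqqp$q
  sorted[3] = ppqqqpqqpqqp$qp
  sorted[4] = pqqp$qpppqqqpqq
  sorted[5] = pqqpqqp$qpppqqq
  sorted[6] = pqqqpqqpqqp$qpp
  sorted[7] = qp$qpppqqqpqqpq
  sorted[8] = qpppqqqpqqpqqp$
  sorted[9] = qpqqp$qpppqqqpq
  sorted[10] = qpqqpqqp$qpppqq
  sorted[11] = qqp$qpppqqqpqqp
  sorted[12] = qqpqqp$qpppqqqp
  sorted[13] = qqpqqpqqp$qpppq
  sorted[14] = qqqpqqpqqp$qppp
sorted[11] = qqp$qpppqqqpqqp

Answer: qqp$qpppqqqpqqp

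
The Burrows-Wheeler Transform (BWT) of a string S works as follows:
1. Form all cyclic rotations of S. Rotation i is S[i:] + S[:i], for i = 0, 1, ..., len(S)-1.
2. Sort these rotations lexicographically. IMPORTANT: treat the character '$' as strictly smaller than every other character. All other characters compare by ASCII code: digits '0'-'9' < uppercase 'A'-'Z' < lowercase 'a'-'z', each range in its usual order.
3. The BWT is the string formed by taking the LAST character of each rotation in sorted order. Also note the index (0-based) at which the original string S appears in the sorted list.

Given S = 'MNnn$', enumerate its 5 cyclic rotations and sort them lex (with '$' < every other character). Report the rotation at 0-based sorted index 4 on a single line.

All 5 rotations (rotation i = S[i:]+S[:i]):
  rot[0] = MNnn$
  rot[1] = Nnn$M
  rot[2] = nn$MN
  rot[3] = n$MNn
  rot[4] = $MNnn
Sorted (with $ < everything):
  sorted[0] = $MNnn
  sorted[1] = MNnn$
  sorted[2] = Nnn$M
  sorted[3] = n$MNn
  sorted[4] = nn$MN
sorted[4] = nn$MN

Answer: nn$MN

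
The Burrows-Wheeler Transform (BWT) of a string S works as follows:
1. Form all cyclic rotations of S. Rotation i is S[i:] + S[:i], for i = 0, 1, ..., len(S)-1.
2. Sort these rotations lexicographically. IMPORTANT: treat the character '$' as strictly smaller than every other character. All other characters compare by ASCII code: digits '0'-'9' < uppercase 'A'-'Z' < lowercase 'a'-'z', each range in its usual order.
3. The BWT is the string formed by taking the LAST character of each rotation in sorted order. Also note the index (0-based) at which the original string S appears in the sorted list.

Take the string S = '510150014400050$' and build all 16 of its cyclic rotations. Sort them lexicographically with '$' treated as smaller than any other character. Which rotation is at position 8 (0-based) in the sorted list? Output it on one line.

All 16 rotations (rotation i = S[i:]+S[:i]):
  rot[0] = 510150014400050$
  rot[1] = 10150014400050$5
  rot[2] = 0150014400050$51
  rot[3] = 150014400050$510
  rot[4] = 50014400050$5101
  rot[5] = 0014400050$51015
  rot[6] = 014400050$510150
  rot[7] = 14400050$5101500
  rot[8] = 4400050$51015001
  rot[9] = 400050$510150014
  rot[10] = 00050$5101500144
  rot[11] = 0050$51015001440
  rot[12] = 050$510150014400
  rot[13] = 50$5101500144000
  rot[14] = 0$51015001440005
  rot[15] = $510150014400050
Sorted (with $ < everything):
  sorted[0] = $510150014400050
  sorted[1] = 0$51015001440005
  sorted[2] = 00050$5101500144
  sorted[3] = 0014400050$51015
  sorted[4] = 0050$51015001440
  sorted[5] = 014400050$510150
  sorted[6] = 0150014400050$51
  sorted[7] = 050$510150014400
  sorted[8] = 10150014400050$5
  sorted[9] = 14400050$5101500
  sorted[10] = 150014400050$510
  sorted[11] = 400050$510150014
  sorted[12] = 4400050$51015001
  sorted[13] = 50$5101500144000
  sorted[14] = 50014400050$5101
  sorted[15] = 510150014400050$
sorted[8] = 10150014400050$5

Answer: 10150014400050$5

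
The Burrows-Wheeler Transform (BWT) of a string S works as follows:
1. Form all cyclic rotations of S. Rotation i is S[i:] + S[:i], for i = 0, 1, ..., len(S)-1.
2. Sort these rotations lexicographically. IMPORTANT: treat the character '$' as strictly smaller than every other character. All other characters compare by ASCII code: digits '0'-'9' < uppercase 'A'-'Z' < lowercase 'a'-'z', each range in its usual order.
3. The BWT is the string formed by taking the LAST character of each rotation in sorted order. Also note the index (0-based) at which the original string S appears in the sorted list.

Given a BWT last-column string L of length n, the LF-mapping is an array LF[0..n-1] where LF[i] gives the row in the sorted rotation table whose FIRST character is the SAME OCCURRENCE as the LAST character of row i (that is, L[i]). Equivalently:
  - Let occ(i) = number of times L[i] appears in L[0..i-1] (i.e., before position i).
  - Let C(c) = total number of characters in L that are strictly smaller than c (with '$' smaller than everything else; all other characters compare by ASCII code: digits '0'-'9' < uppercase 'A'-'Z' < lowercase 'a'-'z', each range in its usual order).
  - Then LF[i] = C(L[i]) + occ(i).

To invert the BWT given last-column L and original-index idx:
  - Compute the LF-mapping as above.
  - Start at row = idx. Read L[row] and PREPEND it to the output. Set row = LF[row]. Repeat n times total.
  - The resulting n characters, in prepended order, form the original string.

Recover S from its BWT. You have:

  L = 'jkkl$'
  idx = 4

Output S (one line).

Answer: lkkj$

Derivation:
LF mapping: 1 2 3 4 0
Walk LF starting at row 4, prepending L[row]:
  step 1: row=4, L[4]='$', prepend. Next row=LF[4]=0
  step 2: row=0, L[0]='j', prepend. Next row=LF[0]=1
  step 3: row=1, L[1]='k', prepend. Next row=LF[1]=2
  step 4: row=2, L[2]='k', prepend. Next row=LF[2]=3
  step 5: row=3, L[3]='l', prepend. Next row=LF[3]=4
Reversed output: lkkj$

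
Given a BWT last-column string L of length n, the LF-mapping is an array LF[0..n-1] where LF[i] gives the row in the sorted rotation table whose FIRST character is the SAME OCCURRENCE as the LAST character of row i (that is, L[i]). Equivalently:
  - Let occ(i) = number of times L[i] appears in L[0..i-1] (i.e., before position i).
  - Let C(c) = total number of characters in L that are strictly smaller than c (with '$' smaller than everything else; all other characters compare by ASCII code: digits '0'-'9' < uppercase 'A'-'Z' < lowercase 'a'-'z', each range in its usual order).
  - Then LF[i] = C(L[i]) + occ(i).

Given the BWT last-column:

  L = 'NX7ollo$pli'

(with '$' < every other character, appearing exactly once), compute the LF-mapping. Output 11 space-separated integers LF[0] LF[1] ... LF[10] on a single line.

Answer: 2 3 1 8 5 6 9 0 10 7 4

Derivation:
Char counts: '$':1, '7':1, 'N':1, 'X':1, 'i':1, 'l':3, 'o':2, 'p':1
C (first-col start): C('$')=0, C('7')=1, C('N')=2, C('X')=3, C('i')=4, C('l')=5, C('o')=8, C('p')=10
L[0]='N': occ=0, LF[0]=C('N')+0=2+0=2
L[1]='X': occ=0, LF[1]=C('X')+0=3+0=3
L[2]='7': occ=0, LF[2]=C('7')+0=1+0=1
L[3]='o': occ=0, LF[3]=C('o')+0=8+0=8
L[4]='l': occ=0, LF[4]=C('l')+0=5+0=5
L[5]='l': occ=1, LF[5]=C('l')+1=5+1=6
L[6]='o': occ=1, LF[6]=C('o')+1=8+1=9
L[7]='$': occ=0, LF[7]=C('$')+0=0+0=0
L[8]='p': occ=0, LF[8]=C('p')+0=10+0=10
L[9]='l': occ=2, LF[9]=C('l')+2=5+2=7
L[10]='i': occ=0, LF[10]=C('i')+0=4+0=4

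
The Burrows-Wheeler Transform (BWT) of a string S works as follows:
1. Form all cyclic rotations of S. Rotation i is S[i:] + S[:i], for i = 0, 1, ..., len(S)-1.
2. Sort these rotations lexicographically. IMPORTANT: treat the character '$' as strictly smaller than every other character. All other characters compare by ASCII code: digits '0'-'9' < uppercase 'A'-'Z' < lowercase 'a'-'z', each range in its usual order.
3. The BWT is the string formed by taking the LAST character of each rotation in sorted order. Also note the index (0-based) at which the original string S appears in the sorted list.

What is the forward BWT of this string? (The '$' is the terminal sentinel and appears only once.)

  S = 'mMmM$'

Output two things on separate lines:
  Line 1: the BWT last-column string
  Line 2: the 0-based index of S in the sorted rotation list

All 5 rotations (rotation i = S[i:]+S[:i]):
  rot[0] = mMmM$
  rot[1] = MmM$m
  rot[2] = mM$mM
  rot[3] = M$mMm
  rot[4] = $mMmM
Sorted (with $ < everything):
  sorted[0] = $mMmM  (last char: 'M')
  sorted[1] = M$mMm  (last char: 'm')
  sorted[2] = MmM$m  (last char: 'm')
  sorted[3] = mM$mM  (last char: 'M')
  sorted[4] = mMmM$  (last char: '$')
Last column: MmmM$
Original string S is at sorted index 4

Answer: MmmM$
4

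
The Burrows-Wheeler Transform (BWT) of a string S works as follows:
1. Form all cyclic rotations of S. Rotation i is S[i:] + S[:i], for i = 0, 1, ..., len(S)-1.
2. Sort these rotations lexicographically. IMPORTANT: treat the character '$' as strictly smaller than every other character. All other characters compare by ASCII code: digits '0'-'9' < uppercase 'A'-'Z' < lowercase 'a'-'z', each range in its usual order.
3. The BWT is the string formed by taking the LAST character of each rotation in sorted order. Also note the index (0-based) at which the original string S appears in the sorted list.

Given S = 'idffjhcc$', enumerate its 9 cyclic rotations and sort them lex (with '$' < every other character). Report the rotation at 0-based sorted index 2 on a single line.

Answer: cc$idffjh

Derivation:
All 9 rotations (rotation i = S[i:]+S[:i]):
  rot[0] = idffjhcc$
  rot[1] = dffjhcc$i
  rot[2] = ffjhcc$id
  rot[3] = fjhcc$idf
  rot[4] = jhcc$idff
  rot[5] = hcc$idffj
  rot[6] = cc$idffjh
  rot[7] = c$idffjhc
  rot[8] = $idffjhcc
Sorted (with $ < everything):
  sorted[0] = $idffjhcc
  sorted[1] = c$idffjhc
  sorted[2] = cc$idffjh
  sorted[3] = dffjhcc$i
  sorted[4] = ffjhcc$id
  sorted[5] = fjhcc$idf
  sorted[6] = hcc$idffj
  sorted[7] = idffjhcc$
  sorted[8] = jhcc$idff
sorted[2] = cc$idffjh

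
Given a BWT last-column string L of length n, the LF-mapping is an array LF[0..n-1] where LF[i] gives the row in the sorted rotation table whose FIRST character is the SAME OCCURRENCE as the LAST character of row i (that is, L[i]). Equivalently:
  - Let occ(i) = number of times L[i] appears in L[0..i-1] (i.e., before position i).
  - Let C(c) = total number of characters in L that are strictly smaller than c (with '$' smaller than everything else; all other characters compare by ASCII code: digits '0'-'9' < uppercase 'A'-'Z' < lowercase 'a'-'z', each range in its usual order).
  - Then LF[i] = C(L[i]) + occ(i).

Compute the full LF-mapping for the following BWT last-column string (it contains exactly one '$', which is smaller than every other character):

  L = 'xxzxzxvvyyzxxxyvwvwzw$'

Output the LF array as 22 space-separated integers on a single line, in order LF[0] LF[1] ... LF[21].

Answer: 8 9 18 10 19 11 1 2 15 16 20 12 13 14 17 3 5 4 6 21 7 0

Derivation:
Char counts: '$':1, 'v':4, 'w':3, 'x':7, 'y':3, 'z':4
C (first-col start): C('$')=0, C('v')=1, C('w')=5, C('x')=8, C('y')=15, C('z')=18
L[0]='x': occ=0, LF[0]=C('x')+0=8+0=8
L[1]='x': occ=1, LF[1]=C('x')+1=8+1=9
L[2]='z': occ=0, LF[2]=C('z')+0=18+0=18
L[3]='x': occ=2, LF[3]=C('x')+2=8+2=10
L[4]='z': occ=1, LF[4]=C('z')+1=18+1=19
L[5]='x': occ=3, LF[5]=C('x')+3=8+3=11
L[6]='v': occ=0, LF[6]=C('v')+0=1+0=1
L[7]='v': occ=1, LF[7]=C('v')+1=1+1=2
L[8]='y': occ=0, LF[8]=C('y')+0=15+0=15
L[9]='y': occ=1, LF[9]=C('y')+1=15+1=16
L[10]='z': occ=2, LF[10]=C('z')+2=18+2=20
L[11]='x': occ=4, LF[11]=C('x')+4=8+4=12
L[12]='x': occ=5, LF[12]=C('x')+5=8+5=13
L[13]='x': occ=6, LF[13]=C('x')+6=8+6=14
L[14]='y': occ=2, LF[14]=C('y')+2=15+2=17
L[15]='v': occ=2, LF[15]=C('v')+2=1+2=3
L[16]='w': occ=0, LF[16]=C('w')+0=5+0=5
L[17]='v': occ=3, LF[17]=C('v')+3=1+3=4
L[18]='w': occ=1, LF[18]=C('w')+1=5+1=6
L[19]='z': occ=3, LF[19]=C('z')+3=18+3=21
L[20]='w': occ=2, LF[20]=C('w')+2=5+2=7
L[21]='$': occ=0, LF[21]=C('$')+0=0+0=0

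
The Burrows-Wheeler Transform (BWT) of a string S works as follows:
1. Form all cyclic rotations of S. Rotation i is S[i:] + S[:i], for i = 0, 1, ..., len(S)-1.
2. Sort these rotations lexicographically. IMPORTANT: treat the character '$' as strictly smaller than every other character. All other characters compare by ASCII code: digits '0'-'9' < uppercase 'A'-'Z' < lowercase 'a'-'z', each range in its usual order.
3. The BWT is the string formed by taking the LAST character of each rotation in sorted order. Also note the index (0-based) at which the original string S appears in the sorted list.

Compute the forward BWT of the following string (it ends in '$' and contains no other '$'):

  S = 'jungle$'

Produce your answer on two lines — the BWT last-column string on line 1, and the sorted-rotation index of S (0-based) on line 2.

All 7 rotations (rotation i = S[i:]+S[:i]):
  rot[0] = jungle$
  rot[1] = ungle$j
  rot[2] = ngle$ju
  rot[3] = gle$jun
  rot[4] = le$jung
  rot[5] = e$jungl
  rot[6] = $jungle
Sorted (with $ < everything):
  sorted[0] = $jungle  (last char: 'e')
  sorted[1] = e$jungl  (last char: 'l')
  sorted[2] = gle$jun  (last char: 'n')
  sorted[3] = jungle$  (last char: '$')
  sorted[4] = le$jung  (last char: 'g')
  sorted[5] = ngle$ju  (last char: 'u')
  sorted[6] = ungle$j  (last char: 'j')
Last column: eln$guj
Original string S is at sorted index 3

Answer: eln$guj
3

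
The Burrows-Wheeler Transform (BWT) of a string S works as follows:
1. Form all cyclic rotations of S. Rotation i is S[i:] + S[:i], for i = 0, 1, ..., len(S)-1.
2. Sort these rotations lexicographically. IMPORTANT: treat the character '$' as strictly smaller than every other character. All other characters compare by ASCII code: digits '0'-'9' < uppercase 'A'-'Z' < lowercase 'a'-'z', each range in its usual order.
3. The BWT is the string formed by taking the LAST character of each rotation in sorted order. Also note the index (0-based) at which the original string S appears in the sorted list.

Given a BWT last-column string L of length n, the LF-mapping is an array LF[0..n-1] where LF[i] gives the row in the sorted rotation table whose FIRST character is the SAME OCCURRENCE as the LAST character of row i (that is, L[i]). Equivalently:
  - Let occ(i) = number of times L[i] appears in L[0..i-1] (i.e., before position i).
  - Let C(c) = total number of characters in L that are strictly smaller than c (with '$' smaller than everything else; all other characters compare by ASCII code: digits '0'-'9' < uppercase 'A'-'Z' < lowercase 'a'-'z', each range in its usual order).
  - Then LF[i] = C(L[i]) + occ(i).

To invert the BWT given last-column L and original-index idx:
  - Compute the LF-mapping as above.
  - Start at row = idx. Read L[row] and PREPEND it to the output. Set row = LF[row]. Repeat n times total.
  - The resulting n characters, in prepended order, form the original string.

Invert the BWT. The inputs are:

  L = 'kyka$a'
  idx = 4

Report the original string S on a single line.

Answer: kayak$

Derivation:
LF mapping: 3 5 4 1 0 2
Walk LF starting at row 4, prepending L[row]:
  step 1: row=4, L[4]='$', prepend. Next row=LF[4]=0
  step 2: row=0, L[0]='k', prepend. Next row=LF[0]=3
  step 3: row=3, L[3]='a', prepend. Next row=LF[3]=1
  step 4: row=1, L[1]='y', prepend. Next row=LF[1]=5
  step 5: row=5, L[5]='a', prepend. Next row=LF[5]=2
  step 6: row=2, L[2]='k', prepend. Next row=LF[2]=4
Reversed output: kayak$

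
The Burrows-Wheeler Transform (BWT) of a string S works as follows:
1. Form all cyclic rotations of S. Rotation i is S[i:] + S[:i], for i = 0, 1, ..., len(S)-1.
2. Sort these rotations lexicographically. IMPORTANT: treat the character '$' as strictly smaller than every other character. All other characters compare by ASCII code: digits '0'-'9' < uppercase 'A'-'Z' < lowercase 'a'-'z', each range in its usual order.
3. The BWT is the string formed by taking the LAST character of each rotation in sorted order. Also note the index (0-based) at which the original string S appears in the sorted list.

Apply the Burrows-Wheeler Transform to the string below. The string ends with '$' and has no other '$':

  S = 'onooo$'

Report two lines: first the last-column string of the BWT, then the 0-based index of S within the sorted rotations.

Answer: ooo$on
3

Derivation:
All 6 rotations (rotation i = S[i:]+S[:i]):
  rot[0] = onooo$
  rot[1] = nooo$o
  rot[2] = ooo$on
  rot[3] = oo$ono
  rot[4] = o$onoo
  rot[5] = $onooo
Sorted (with $ < everything):
  sorted[0] = $onooo  (last char: 'o')
  sorted[1] = nooo$o  (last char: 'o')
  sorted[2] = o$onoo  (last char: 'o')
  sorted[3] = onooo$  (last char: '$')
  sorted[4] = oo$ono  (last char: 'o')
  sorted[5] = ooo$on  (last char: 'n')
Last column: ooo$on
Original string S is at sorted index 3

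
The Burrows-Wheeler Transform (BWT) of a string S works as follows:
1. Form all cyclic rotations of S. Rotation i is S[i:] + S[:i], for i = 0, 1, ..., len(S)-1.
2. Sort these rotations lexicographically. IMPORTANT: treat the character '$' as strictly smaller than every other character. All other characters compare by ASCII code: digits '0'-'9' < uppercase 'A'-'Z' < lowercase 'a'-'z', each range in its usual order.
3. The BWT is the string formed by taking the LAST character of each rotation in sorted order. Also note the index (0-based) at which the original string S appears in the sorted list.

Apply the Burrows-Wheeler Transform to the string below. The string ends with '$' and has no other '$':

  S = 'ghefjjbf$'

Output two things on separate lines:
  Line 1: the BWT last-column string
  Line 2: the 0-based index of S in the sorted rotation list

Answer: fjhbe$gjf
5

Derivation:
All 9 rotations (rotation i = S[i:]+S[:i]):
  rot[0] = ghefjjbf$
  rot[1] = hefjjbf$g
  rot[2] = efjjbf$gh
  rot[3] = fjjbf$ghe
  rot[4] = jjbf$ghef
  rot[5] = jbf$ghefj
  rot[6] = bf$ghefjj
  rot[7] = f$ghefjjb
  rot[8] = $ghefjjbf
Sorted (with $ < everything):
  sorted[0] = $ghefjjbf  (last char: 'f')
  sorted[1] = bf$ghefjj  (last char: 'j')
  sorted[2] = efjjbf$gh  (last char: 'h')
  sorted[3] = f$ghefjjb  (last char: 'b')
  sorted[4] = fjjbf$ghe  (last char: 'e')
  sorted[5] = ghefjjbf$  (last char: '$')
  sorted[6] = hefjjbf$g  (last char: 'g')
  sorted[7] = jbf$ghefj  (last char: 'j')
  sorted[8] = jjbf$ghef  (last char: 'f')
Last column: fjhbe$gjf
Original string S is at sorted index 5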